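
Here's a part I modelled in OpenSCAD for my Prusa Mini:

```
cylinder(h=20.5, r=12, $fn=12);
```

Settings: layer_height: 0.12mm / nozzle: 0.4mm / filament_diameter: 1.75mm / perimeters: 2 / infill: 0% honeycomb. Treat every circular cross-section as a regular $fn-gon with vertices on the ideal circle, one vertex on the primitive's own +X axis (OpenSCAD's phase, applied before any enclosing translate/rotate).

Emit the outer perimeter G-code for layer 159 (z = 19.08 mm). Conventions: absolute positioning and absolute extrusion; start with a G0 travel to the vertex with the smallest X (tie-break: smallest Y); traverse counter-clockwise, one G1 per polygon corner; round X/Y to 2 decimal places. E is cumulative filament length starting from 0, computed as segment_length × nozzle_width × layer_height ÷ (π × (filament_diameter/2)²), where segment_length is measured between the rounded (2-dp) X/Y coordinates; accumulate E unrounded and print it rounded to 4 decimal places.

G0 X-12.00 Y0.00 Z19.08
G1 X-10.39 Y-6.00 E0.1240
G1 X-6.00 Y-10.39 E0.2479
G1 X0.00 Y-12.00 E0.3718
G1 X6.00 Y-10.39 E0.4958
G1 X10.39 Y-6.00 E0.6197
G1 X12.00 Y0.00 E0.7437
G1 X10.39 Y6.00 E0.8677
G1 X6.00 Y10.39 E0.9915
G1 X0.00 Y12.00 E1.1155
G1 X-6.00 Y10.39 E1.2395
G1 X-10.39 Y6.00 E1.3634
G1 X-12.00 Y0.00 E1.4874

At z = 19.08 mm: the r=12 cylinder contributes a regular 12-gon of circumradius 12. The outline is a single polygon with 12 vertices. Extrusion per mm of travel: 0.4 × 0.12 / (π × 0.875²) = 0.019956. Accumulating E over each segment gives final E = 1.4874.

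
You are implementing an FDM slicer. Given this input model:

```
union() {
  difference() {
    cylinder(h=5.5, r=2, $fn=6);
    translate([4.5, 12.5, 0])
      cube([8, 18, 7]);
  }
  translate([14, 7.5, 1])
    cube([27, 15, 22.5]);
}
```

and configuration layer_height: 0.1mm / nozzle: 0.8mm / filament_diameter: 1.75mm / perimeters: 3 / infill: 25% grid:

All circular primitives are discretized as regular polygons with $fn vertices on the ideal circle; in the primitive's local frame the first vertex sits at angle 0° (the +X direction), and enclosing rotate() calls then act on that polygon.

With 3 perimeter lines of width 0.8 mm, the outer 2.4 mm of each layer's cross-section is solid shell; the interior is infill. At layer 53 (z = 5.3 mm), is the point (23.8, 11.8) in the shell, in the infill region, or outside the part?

At z = 5.3 mm: the cylinder: section is a regular 6-gon, circumradius r=2; the 8×18 cube at (4.5, 12.5) contributes its full rectangle; After the difference (first − rest): starting from the r=2 cylinder, the 8×18 cube at (4.5, 12.5) misses the remaining region (no effect) — 1 connected region; the 27×15 cube at (14, 7.5) contributes its full rectangle; Merging all regions: the 2 present regions are separate (no shared area or edge), so areas and boundary lengths simply add and each stays a separate island — 2 connected regions. Overall, the cross-section has 2 separate islands. The nearest boundary edge runs (41.00, 7.50)→(14.00, 7.50); distance from the point to it = 4.30 mm. (Shell/infill is judged within the island containing the point — the largest one.) The point is inside the cross-section and 4.30 mm from the nearest boundary — more than the 2.4 mm shell width (3 × 0.8), so it's in the infill interior.

infill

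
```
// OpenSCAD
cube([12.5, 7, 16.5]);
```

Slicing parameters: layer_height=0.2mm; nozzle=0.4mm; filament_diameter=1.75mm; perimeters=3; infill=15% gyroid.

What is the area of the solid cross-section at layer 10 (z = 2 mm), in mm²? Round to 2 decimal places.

At z = 2 mm: the cube (footprint 12.5×7) is included at this height (area 87.50 mm²). Overall, the cross-section is a single solid region. Net area = 87.50 mm².

87.50 mm²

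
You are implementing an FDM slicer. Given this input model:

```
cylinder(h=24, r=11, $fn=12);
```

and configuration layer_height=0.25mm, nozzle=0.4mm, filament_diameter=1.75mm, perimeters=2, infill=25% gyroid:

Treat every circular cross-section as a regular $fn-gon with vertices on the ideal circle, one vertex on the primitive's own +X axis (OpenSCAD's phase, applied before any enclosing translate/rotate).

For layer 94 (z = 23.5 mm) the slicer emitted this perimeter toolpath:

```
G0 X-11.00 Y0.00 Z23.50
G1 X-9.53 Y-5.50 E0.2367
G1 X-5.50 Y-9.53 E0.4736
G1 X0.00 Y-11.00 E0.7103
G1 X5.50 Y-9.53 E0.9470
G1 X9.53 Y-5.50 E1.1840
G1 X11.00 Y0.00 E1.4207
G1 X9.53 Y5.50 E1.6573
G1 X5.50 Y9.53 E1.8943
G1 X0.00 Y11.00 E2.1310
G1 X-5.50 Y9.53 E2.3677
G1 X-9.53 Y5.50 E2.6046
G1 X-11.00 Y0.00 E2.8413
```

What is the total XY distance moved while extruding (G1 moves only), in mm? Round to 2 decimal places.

68.34 mm

Sum the Euclidean lengths of each G1 segment: total = 68.34 mm.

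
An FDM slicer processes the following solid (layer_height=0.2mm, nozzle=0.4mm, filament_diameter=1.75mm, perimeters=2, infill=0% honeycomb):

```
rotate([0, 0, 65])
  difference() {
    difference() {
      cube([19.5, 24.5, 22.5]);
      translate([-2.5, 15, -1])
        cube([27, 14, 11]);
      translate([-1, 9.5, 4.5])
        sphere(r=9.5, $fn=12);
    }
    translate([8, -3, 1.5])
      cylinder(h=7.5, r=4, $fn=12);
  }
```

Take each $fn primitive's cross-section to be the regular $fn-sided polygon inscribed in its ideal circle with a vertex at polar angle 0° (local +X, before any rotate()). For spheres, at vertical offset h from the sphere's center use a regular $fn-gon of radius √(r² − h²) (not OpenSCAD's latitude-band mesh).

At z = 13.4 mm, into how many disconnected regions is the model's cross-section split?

At z = 13.4 mm: the cube is present — its section is the full 19.5×24.5 rectangle; the cube at (-2.5, 15) does not reach this height (z outside [-1, 10]); the r=9.5 sphere at (-1, 9.5) contributes a regular 12-gon of circumradius √(9.5²−8.9²) = 3.323; Taking the first minus the rest: starting from the 19.5×24.5 cube, the r=9.5 sphere at (-1, 9.5) partially overlaps it — only the 10.18 mm² overlap (of its 33.12 mm²) is removed, clipping the outline — 1 connected region; the cylinder at (8, -3) is absent (z outside [1.5, 9]); After the difference (first − rest): none of the subtracted shapes is present at this height, so the result so far is unchanged — 1 connected region; (whole slice rotated 65° about Z — lengths, areas and connectivity unchanged). The result has 1 disconnected region.

1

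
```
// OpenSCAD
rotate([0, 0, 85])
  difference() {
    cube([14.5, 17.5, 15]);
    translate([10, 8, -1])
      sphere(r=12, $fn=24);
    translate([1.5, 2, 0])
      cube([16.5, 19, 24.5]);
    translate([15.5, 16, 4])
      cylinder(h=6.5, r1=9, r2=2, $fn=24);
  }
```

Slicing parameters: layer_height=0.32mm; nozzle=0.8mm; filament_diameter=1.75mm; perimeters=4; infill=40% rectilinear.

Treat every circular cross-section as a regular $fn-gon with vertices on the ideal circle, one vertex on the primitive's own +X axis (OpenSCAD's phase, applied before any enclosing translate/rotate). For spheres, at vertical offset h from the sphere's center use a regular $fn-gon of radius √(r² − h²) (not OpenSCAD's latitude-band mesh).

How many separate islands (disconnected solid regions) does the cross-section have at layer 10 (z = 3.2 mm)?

2

At z = 3.2 mm: the cube (footprint 14.5×17.5) is included at this height; the r=12 sphere at (10, 8) contributes a regular 24-gon of circumradius √(12²−4.2²) = 11.241; the cube at (1.5, 2) is present — its section is the full 16.5×19 rectangle; the cone at (15.5, 16) is not intersected at this z (z outside [4, 10.5]); Taking the first minus the rest: starting from the 14.5×17.5 cube, the r=12 sphere at (10, 8) partially overlaps it — only the 243.33 mm² overlap (of its 392.45 mm²) is removed, clipping the outline; the 16.5×19 cube at (1.5, 2) partially overlaps it — only the 2.62 mm² overlap (of its 313.50 mm²) is removed, clipping the outline — 2 connected regions; (rotated 85° about Z; rotation is an isometry so areas/perimeters/island counts are preserved). Overall, the cross-section has 2 separate islands. Island count = 2.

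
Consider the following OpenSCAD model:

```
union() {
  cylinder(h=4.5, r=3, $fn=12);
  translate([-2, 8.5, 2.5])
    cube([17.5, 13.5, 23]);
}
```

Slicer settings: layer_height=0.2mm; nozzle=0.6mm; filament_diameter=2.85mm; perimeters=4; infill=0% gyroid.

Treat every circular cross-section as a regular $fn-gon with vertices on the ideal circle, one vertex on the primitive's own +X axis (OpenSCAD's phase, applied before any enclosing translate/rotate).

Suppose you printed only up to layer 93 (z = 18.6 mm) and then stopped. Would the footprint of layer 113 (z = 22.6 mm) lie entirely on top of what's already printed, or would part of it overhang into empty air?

entirely on top

Compare the two slices. At z = 18.6: the cylinder is absent (z outside [0, 4.5]); the cube at (-2, 8.5) (footprint 17.5×13.5) is included at this height (area 236.25 mm²); Merging all regions: only the 17.5×13.5 cube at (-2, 8.5) is present, so the union is just that shape — area = 236.25 mm². At z = 22.6: the cylinder is not intersected at this z (z outside [0, 4.5]); the 17.5×13.5 cube at (-2, 8.5) contributes its full rectangle (area 236.25 mm²); Taking the union: only the 17.5×13.5 cube at (-2, 8.5) is present, so the union is just that shape — area = 236.25 mm². Checking containment: the cross-section at z = 22.6 is a subset of the cross-section at z = 18.6.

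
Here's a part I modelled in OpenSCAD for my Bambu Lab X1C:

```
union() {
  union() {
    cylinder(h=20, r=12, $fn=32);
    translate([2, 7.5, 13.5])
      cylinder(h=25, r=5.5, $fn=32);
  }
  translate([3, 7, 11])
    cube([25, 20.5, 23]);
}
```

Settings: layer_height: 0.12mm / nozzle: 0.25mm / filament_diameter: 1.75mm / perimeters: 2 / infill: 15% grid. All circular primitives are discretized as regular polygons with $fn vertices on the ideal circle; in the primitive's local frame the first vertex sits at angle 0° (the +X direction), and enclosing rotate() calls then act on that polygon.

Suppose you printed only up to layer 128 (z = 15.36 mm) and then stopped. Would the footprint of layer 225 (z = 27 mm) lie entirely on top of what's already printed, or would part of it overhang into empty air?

entirely on top

Compare the two slices. At z = 15.36: the cylinder: section is a regular 32-gon, circumradius r=12 (area = (32/2)·12.000²·sin(360°/32) = 449.49 mm²); the cylinder at (2, 7.5): section is a regular 32-gon, circumradius r=5.5 (area = (32/2)·5.500²·sin(360°/32) = 94.42 mm²); Taking the union: the regions partially overlap — summed areas 543.91 mm² minus the doubly-counted overlap 86.56 mm² gives 457.35 mm² — area = 457.35 mm²; the cube at (3, 7) is present — its section is the full 25×20.5 rectangle (area 512.50 mm²); Merging all regions: the regions partially overlap — summed areas 969.85 mm² minus the doubly-counted overlap 23.44 mm² gives 946.41 mm² — area = 946.41 mm². At z = 27: the cylinder is not intersected at this z (z outside [0, 20]); the cylinder at (2, 7.5): section is a regular 32-gon, circumradius r=5.5 (area = (32/2)·5.500²·sin(360°/32) = 94.42 mm²); Combining (union): only the r=5.5 cylinder at (2, 7.5) is present, so the union is just that shape — area = 94.42 mm²; the cube at (3, 7) is present — its section is the full 25×20.5 rectangle (area 512.50 mm²); Taking the union: the regions partially overlap — summed areas 606.92 mm² minus the doubly-counted overlap 20.39 mm² gives 586.53 mm² — area = 586.53 mm². Checking containment: the cross-section at z = 27 is a subset of the cross-section at z = 15.36.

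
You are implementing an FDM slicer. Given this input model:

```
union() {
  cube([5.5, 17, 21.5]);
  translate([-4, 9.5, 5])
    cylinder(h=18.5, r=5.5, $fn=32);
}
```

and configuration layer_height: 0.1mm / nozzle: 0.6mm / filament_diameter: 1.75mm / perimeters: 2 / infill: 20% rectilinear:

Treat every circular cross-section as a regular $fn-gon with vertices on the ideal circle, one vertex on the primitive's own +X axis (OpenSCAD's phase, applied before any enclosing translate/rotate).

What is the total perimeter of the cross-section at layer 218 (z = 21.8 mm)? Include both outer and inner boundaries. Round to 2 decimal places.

At z = 21.8 mm: the cube is absent (z outside [0, 21.5]); the r=5.5 cylinder at (-4, 9.5) contributes a regular 32-gon of circumradius 5.5 (perimeter = 2·32·5.500·sin(180°/32) = 34.50 mm); Combining (union): only the r=5.5 cylinder at (-4, 9.5) is present, so the union is just that shape — boundary = 34.50 mm. Overall, the cross-section is a single solid region. Total boundary length (outer) = 34.50 mm.

34.50 mm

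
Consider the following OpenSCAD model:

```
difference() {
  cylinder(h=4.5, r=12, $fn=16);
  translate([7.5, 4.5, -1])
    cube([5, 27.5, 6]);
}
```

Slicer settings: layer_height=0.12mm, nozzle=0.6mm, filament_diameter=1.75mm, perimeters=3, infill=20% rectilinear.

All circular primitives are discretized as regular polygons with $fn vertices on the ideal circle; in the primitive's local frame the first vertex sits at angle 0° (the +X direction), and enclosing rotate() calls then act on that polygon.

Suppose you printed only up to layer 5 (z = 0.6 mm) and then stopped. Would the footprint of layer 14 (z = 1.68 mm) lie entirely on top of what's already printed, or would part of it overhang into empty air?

entirely on top

Compare the two slices. At z = 0.6: the r=12 cylinder gives a regular 16-gon of circumradius 12 (constant along its height) (area = (16/2)·12.000²·sin(360°/16) = 440.85 mm²); the 5×27.5 cube at (7.5, 4.5) contributes its full rectangle (area 137.50 mm²); Subtracting the remaining from the first: starting from the r=12 cylinder (440.85 mm²), the 5×27.5 cube at (7.5, 4.5) partially overlaps it — only the 9.56 mm² overlap (of its 137.50 mm²) is removed, clipping the outline — area = 431.30 mm². At z = 1.68: the r=12 cylinder gives a regular 16-gon of circumradius 12 (constant along its height) (area = (16/2)·12.000²·sin(360°/16) = 440.85 mm²); the cube at (7.5, 4.5) (footprint 5×27.5) is included at this height (area 137.50 mm²); Subtracting the remaining from the first: starting from the r=12 cylinder (440.85 mm²), the 5×27.5 cube at (7.5, 4.5) partially overlaps it — only the 9.56 mm² overlap (of its 137.50 mm²) is removed, clipping the outline — area = 431.30 mm². Checking containment: the cross-section at z = 1.68 is a subset of the cross-section at z = 0.6.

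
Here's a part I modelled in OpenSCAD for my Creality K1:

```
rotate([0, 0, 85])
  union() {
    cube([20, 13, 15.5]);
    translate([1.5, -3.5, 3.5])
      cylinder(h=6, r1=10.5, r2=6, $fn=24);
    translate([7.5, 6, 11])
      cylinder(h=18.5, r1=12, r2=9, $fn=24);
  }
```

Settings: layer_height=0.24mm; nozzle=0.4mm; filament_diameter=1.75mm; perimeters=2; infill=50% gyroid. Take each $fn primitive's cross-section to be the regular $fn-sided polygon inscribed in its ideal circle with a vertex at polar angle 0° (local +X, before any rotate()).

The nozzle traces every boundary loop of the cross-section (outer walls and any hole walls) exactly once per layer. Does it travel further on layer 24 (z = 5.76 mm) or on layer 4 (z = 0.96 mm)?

layer 24 (z = 5.76 mm)

Layer 24 (z = 5.76): the cube is present — its section is the full 20×13 rectangle (perimeter 66.00 mm); the cone at (1.5, -3.5) contributes a regular 24-gon of circumradius 8.805 (interpolated between r1=10.5 and r2=6 at t=0.377) (perimeter = 2·24·8.805·sin(180°/24) = 55.17 mm); the cone at (7.5, 6) does not reach this height (z outside [11, 29.5]); Merging all regions: the regions partially overlap (shared area 38.21 mm²), so the edge portions inside another operand are dropped and the merged outline is re-measured after clipping — boundary = 94.87 mm; (rotated 85° about Z; rotation is an isometry so areas/perimeters/island counts are preserved). So its perimeter = 94.87 mm. Layer 4 (z = 0.96): the cube (footprint 20×13) is included at this height (perimeter 66.00 mm); the cone at (1.5, -3.5) is not intersected at this z (z outside [3.5, 9.5]); the cone at (7.5, 6) is absent (z outside [11, 29.5]); Taking the union: only the 20×13 cube is present, so the union is just that shape — boundary = 66.00 mm; (whole slice rotated 85° about Z — lengths, areas and connectivity unchanged). So its perimeter = 66.00 mm. Layer 24 is larger (94.87 vs 66.00 mm).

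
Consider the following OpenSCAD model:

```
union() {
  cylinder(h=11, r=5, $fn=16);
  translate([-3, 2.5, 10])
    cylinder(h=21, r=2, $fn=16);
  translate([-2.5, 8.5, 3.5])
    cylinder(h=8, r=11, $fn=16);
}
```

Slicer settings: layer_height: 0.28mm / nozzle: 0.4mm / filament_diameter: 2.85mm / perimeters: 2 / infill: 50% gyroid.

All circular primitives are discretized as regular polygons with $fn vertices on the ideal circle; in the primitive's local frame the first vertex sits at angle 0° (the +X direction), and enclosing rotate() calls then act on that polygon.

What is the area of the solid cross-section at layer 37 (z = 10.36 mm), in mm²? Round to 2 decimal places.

At z = 10.36 mm: the r=5 cylinder contributes a regular 16-gon of circumradius 5 (area = (16/2)·5.000²·sin(360°/16) = 76.54 mm²); the r=2 cylinder at (-3, 2.5) contributes a regular 16-gon of circumradius 2 (area = (16/2)·2.000²·sin(360°/16) = 12.25 mm²); the r=11 cylinder at (-2.5, 8.5) gives a regular 16-gon of circumradius 11 (constant along its height) (area = (16/2)·11.000²·sin(360°/16) = 370.44 mm²); Combining (union): the regions partially overlap — summed areas 459.22 mm² minus the doubly-counted overlap 66.36 mm² gives 392.86 mm² — area = 392.86 mm². Overall, the cross-section is a single solid region. Net area = 392.86 mm².

392.86 mm²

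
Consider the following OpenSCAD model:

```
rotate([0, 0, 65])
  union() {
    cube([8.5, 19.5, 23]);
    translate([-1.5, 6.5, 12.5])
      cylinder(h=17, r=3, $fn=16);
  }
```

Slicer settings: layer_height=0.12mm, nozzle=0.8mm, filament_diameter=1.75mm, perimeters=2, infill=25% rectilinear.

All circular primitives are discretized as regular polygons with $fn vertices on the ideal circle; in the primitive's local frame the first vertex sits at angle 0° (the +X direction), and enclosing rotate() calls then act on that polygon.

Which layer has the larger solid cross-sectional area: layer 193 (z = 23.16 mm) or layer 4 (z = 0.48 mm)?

Layer 193 (z = 23.16): the cube is absent (z outside [0, 23]); the cylinder at (-1.5, 6.5): section is a regular 16-gon, circumradius r=3 (area = (16/2)·3.000²·sin(360°/16) = 27.55 mm²); Combining (union): only the r=3 cylinder at (-1.5, 6.5) is present, so the union is just that shape — area = 27.55 mm²; (whole slice rotated 65° about Z — lengths, areas and connectivity unchanged). So its area = 27.55 mm². Layer 4 (z = 0.48): the 8.5×19.5 cube contributes its full rectangle (area 165.75 mm²); the cylinder at (-1.5, 6.5) is not intersected at this z (z outside [12.5, 29.5]); Combining (union): only the 8.5×19.5 cube is present, so the union is just that shape — area = 165.75 mm²; (whole slice rotated 65° about Z — lengths, areas and connectivity unchanged). So its area = 165.75 mm². Layer 4 is larger (165.75 vs 27.55 mm²).

layer 4 (z = 0.48 mm)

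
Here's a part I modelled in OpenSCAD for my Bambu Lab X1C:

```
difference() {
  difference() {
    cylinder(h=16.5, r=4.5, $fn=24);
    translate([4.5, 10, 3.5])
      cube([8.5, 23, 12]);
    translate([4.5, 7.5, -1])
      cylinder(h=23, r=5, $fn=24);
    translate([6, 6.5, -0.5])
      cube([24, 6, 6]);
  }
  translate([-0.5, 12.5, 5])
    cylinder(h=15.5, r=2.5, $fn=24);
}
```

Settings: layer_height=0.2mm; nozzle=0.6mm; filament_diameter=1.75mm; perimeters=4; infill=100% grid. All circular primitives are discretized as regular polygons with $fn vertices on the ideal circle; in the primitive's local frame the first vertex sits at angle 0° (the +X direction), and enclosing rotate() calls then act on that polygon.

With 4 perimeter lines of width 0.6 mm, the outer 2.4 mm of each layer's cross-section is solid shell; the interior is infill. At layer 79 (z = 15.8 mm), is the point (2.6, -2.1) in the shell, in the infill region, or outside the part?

shell

At z = 15.8 mm: the r=4.5 cylinder contributes a regular 24-gon of circumradius 4.5; the cube at (4.5, 10) is not intersected at this z (z outside [3.5, 15.5]); the cylinder at (4.5, 7.5): section is a regular 24-gon, circumradius r=5; the cube at (6, 6.5) does not reach this height (z outside [-0.5, 5.5]); Taking the first minus the rest: starting from the r=4.5 cylinder, the r=5 cylinder at (4.5, 7.5) partially overlaps it — only the 1.68 mm² overlap (of its 77.65 mm²) is removed, clipping the outline — 1 connected region; the r=2.5 cylinder at (-0.5, 12.5) contributes a regular 24-gon of circumradius 2.5; Taking the first minus the rest: starting from the result so far, the r=2.5 cylinder at (-0.5, 12.5) misses the remaining region (no effect) — 1 connected region. Overall, the cross-section is a single solid region. The nearest boundary edge runs (3.90, -2.25)→(3.18, -3.18); distance from the point to it = 1.12 mm. The point is inside the cross-section, 1.12 mm from the nearest boundary — within the 2.4 mm shell band (4 × 0.6).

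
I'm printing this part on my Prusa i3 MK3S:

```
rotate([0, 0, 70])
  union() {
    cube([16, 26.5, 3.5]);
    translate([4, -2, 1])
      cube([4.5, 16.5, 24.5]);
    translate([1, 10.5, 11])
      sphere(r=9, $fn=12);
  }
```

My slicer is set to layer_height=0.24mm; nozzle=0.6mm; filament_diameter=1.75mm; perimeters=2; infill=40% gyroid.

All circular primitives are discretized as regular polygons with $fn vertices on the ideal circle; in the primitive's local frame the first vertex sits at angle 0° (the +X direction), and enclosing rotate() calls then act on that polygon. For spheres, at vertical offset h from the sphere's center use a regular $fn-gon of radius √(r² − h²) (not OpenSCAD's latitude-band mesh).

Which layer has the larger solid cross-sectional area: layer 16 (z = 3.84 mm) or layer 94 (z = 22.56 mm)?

Layer 16 (z = 3.84): the cube is not intersected at this z (z outside [0, 3.5]); the cube at (4, -2) (footprint 4.5×16.5) is included at this height (area 74.25 mm²); the sphere at (1, 10.5): section is a regular 12-gon, circumradius = √(r²−h²) = √(9²−7.16²) = 5.453 (area = (12/2)·5.453²·sin(360°/12) = 89.20 mm²); Taking the union: the regions partially overlap — summed areas 163.45 mm² minus the doubly-counted overlap 14.25 mm² gives 149.20 mm² — area = 149.20 mm²; (whole slice rotated 70° about Z — lengths, areas and connectivity unchanged). So its area = 149.20 mm². Layer 94 (z = 22.56): the cube is not intersected at this z (z outside [0, 3.5]); the cube at (4, -2) is present — its section is the full 4.5×16.5 rectangle (area 74.25 mm²); the sphere at (1, 10.5) does not reach this height (|z−center|=11.560 > r=9); Merging all regions: only the 4.5×16.5 cube at (4, -2) is present, so the union is just that shape — area = 74.25 mm²; (whole slice rotated 70° about Z — lengths, areas and connectivity unchanged). So its area = 74.25 mm². Layer 16 is larger (149.20 vs 74.25 mm²).

layer 16 (z = 3.84 mm)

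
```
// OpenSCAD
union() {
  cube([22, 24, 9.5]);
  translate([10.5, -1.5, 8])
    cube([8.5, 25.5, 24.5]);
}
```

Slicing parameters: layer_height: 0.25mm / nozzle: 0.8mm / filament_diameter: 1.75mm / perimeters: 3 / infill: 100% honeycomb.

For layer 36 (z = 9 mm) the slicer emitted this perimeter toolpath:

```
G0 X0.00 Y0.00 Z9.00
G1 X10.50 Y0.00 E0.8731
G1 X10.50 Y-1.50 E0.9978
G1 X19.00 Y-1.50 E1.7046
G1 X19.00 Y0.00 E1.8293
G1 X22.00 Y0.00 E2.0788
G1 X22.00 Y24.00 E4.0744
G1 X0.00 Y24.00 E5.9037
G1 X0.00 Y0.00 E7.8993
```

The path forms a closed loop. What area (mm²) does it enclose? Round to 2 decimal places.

540.75 mm²

Apply the shoelace formula to the sequence of (X, Y) vertices; enclosed area = 540.75 mm².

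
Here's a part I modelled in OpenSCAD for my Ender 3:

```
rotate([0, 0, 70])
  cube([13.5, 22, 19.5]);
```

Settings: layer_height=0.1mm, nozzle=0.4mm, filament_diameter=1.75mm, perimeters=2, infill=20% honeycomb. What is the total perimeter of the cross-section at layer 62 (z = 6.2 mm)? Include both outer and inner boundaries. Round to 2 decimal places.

At z = 6.2 mm: the cube (footprint 13.5×22) is included at this height (perimeter 71.00 mm); (whole slice rotated 70° about Z — lengths, areas and connectivity unchanged). Overall, the cross-section is a single solid region. Total boundary length (outer) = 71.00 mm.

71.00 mm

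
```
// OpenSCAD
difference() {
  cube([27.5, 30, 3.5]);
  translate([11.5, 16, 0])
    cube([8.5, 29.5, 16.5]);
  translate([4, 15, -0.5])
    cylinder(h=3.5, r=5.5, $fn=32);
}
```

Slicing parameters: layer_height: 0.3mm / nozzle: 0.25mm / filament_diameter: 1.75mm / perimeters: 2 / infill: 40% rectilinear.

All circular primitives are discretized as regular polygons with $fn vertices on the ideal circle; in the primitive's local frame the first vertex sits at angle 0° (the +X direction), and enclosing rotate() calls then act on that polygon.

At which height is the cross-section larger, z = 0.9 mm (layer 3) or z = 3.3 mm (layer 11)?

layer 11 (z = 3.3 mm)

Layer 3 (z = 0.9): the 27.5×30 cube contributes its full rectangle (area 825.00 mm²); the cube at (11.5, 16) is present — its section is the full 8.5×29.5 rectangle (area 250.75 mm²); the r=5.5 cylinder at (4, 15) contributes a regular 32-gon of circumradius 5.5 (area = (32/2)·5.500²·sin(360°/32) = 94.42 mm²); Taking the first minus the rest: starting from the 27.5×30 cube (825.00 mm²), the 8.5×29.5 cube at (11.5, 16) partially overlaps it — only the 119.00 mm² overlap (of its 250.75 mm²) is removed, clipping the outline; the r=5.5 cylinder at (4, 15) partially overlaps it — only the 86.79 mm² overlap (of its 94.42 mm²) is removed, clipping the outline — area = 619.21 mm². So its area = 619.21 mm². Layer 11 (z = 3.3): the cube (footprint 27.5×30) is included at this height (area 825.00 mm²); the cube at (11.5, 16) is present — its section is the full 8.5×29.5 rectangle (area 250.75 mm²); the cylinder at (4, 15) is absent (z outside [-0.5, 3]); After the difference (first − rest): starting from the 27.5×30 cube (825.00 mm²), the 8.5×29.5 cube at (11.5, 16) partially overlaps it — only the 119.00 mm² overlap (of its 250.75 mm²) is removed, clipping the outline — area = 706.00 mm². So its area = 706.00 mm². Layer 11 is larger (706.00 vs 619.21 mm²).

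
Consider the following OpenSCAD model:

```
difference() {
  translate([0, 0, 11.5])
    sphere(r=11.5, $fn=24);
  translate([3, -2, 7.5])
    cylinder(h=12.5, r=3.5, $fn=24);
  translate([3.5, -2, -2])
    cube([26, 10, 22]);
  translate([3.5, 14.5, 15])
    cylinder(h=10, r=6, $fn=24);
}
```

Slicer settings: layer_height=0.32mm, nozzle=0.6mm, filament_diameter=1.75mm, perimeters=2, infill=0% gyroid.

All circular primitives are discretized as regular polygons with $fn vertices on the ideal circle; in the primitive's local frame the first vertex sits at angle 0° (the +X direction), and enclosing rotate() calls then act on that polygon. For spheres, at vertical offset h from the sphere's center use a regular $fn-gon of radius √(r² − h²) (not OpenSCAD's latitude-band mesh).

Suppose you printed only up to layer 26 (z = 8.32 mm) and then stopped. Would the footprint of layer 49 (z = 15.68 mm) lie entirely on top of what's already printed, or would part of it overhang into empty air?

entirely on top

Compare the two slices. At z = 8.32: the r=11.5 sphere contributes a regular 24-gon of circumradius √(11.5²−3.18²) = 11.052 (area = (24/2)·11.052²·sin(360°/24) = 379.34 mm²); the r=3.5 cylinder at (3, -2) contributes a regular 24-gon of circumradius 3.5 (area = (24/2)·3.500²·sin(360°/24) = 38.05 mm²); the cube at (3.5, -2) (footprint 26×10) is included at this height (area 260.00 mm²); the cylinder at (3.5, 14.5) is absent (z outside [15, 25]); Subtracting the remaining from the first: starting from the r=11.5 sphere (379.34 mm²), the r=3.5 cylinder at (3, -2) lies wholly inside it (removes its full 38.05 mm² and its 21.93 mm outline becomes a hole wall); the 26×10 cube at (3.5, -2) partially overlaps it — only the 58.44 mm² overlap (of its 260.00 mm²) is removed, clipping the outline — area = 282.85 mm². At z = 15.68: the r=11.5 sphere slices to a regular 24-gon of circumradius 10.713 (√(r²−h²) with h=4.18 from center) (area = (24/2)·10.713²·sin(360°/24) = 356.48 mm²); the r=3.5 cylinder at (3, -2) gives a regular 24-gon of circumradius 3.5 (constant along its height) (area = (24/2)·3.500²·sin(360°/24) = 38.05 mm²); the 26×10 cube at (3.5, -2) contributes its full rectangle (area 260.00 mm²); the r=6 cylinder at (3.5, 14.5) contributes a regular 24-gon of circumradius 6 (area = (24/2)·6.000²·sin(360°/24) = 111.81 mm²); After the difference (first − rest): starting from the r=11.5 sphere (356.48 mm²), the r=3.5 cylinder at (3, -2) lies wholly inside it (removes its full 38.05 mm² and its 21.93 mm outline becomes a hole wall); the 26×10 cube at (3.5, -2) partially overlaps it — only the 54.74 mm² overlap (of its 260.00 mm²) is removed, clipping the outline; the r=6 cylinder at (3.5, 14.5) partially overlaps it — only the 8.04 mm² overlap (of its 111.81 mm²) is removed, clipping the outline — area = 255.65 mm². Checking containment: the cross-section at z = 15.68 is a subset of the cross-section at z = 8.32.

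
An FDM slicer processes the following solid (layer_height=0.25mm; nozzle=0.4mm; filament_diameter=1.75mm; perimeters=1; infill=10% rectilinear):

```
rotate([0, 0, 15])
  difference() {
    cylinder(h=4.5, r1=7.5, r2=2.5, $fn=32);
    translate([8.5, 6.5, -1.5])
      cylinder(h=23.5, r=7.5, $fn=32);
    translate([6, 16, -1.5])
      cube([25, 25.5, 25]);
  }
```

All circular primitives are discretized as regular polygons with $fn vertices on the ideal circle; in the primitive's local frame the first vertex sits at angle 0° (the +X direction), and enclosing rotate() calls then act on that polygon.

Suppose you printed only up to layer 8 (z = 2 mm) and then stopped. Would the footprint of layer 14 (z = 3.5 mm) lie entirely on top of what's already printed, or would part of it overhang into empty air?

Compare the two slices. At z = 2: the cone (r1=7.5→r2=2.5) has section circumradius 5.278 here — a regular 32-gon (area = (32/2)·5.278²·sin(360°/32) = 86.95 mm²); the cylinder at (8.5, 6.5): section is a regular 32-gon, circumradius r=7.5 (area = (32/2)·7.500²·sin(360°/32) = 175.58 mm²); the 25×25.5 cube at (6, 16) contributes its full rectangle (area 637.50 mm²); Taking the first minus the rest: starting from the cone (86.95 mm²), the r=7.5 cylinder at (8.5, 6.5) partially overlaps it — only the 9.36 mm² overlap (of its 175.58 mm²) is removed, clipping the outline; the 25×25.5 cube at (6, 16) misses the remaining region (no effect) — area = 77.59 mm²; (rotated 15° about Z; rotation is an isometry so areas/perimeters/island counts are preserved). At z = 3.5: the cone (r1=7.5→r2=2.5) has section circumradius 3.611 here — a regular 32-gon (area = (32/2)·3.611²·sin(360°/32) = 40.70 mm²); the r=7.5 cylinder at (8.5, 6.5) contributes a regular 32-gon of circumradius 7.5 (area = (32/2)·7.500²·sin(360°/32) = 175.58 mm²); the cube at (6, 16) is present — its section is the full 25×25.5 rectangle (area 637.50 mm²); Subtracting the remaining from the first: starting from the cone (40.70 mm²), the r=7.5 cylinder at (8.5, 6.5) partially overlaps it — only the 0.67 mm² overlap (of its 175.58 mm²) is removed, clipping the outline; the 25×25.5 cube at (6, 16) misses the remaining region (no effect) — area = 40.03 mm²; (whole slice rotated 15° about Z — lengths, areas and connectivity unchanged). Checking containment: the cross-section at z = 3.5 is a subset of the cross-section at z = 2.

entirely on top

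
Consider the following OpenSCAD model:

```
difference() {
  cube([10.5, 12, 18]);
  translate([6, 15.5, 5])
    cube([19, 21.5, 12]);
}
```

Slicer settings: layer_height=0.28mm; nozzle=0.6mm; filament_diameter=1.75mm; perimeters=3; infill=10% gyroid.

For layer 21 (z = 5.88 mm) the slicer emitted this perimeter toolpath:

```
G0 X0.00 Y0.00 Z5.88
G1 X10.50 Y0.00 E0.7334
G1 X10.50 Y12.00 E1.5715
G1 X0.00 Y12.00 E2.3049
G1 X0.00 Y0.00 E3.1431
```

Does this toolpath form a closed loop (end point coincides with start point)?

yes

Start point (G0): (0.00, 0.00). End point (last G1): the path returns to the start — closed.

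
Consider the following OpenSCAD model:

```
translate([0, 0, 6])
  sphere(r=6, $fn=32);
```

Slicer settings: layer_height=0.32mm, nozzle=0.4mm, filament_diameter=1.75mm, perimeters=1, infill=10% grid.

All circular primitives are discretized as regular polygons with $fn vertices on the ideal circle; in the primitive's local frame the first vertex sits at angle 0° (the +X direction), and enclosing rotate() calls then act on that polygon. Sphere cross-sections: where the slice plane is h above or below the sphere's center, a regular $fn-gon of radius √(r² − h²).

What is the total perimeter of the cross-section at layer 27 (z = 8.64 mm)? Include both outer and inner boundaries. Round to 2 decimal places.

At z = 8.64 mm: the sphere: section is a regular 32-gon, circumradius = √(r²−h²) = √(6²−2.64²) = 5.388 (perimeter = 2·32·5.388·sin(180°/32) = 33.80 mm). Overall, the cross-section is a single solid region. Total boundary length (outer) = 33.80 mm.

33.80 mm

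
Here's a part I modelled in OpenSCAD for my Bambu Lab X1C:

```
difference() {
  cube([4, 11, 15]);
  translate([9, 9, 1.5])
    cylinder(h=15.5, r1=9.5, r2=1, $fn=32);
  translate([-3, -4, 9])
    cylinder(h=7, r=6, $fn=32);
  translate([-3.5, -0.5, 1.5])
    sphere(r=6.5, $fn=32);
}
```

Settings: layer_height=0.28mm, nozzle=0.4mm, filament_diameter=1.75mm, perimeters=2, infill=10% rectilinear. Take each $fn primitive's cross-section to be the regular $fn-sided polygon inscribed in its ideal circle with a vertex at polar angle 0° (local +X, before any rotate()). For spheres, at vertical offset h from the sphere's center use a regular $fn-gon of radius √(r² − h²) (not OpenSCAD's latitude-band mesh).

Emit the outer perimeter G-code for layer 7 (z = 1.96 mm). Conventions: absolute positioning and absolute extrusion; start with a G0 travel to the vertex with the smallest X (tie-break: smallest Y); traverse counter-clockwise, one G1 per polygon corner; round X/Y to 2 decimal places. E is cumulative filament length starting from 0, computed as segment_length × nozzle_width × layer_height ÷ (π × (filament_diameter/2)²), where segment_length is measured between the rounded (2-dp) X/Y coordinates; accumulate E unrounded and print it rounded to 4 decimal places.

At z = 1.96 mm: the cube is present — its section is the full 4×11 rectangle; the cone at (9, 9) (r1=9.5→r2=1) has section circumradius 9.248 here — a regular 32-gon; the cylinder at (-3, -4) does not reach this height (z outside [9, 16]); the sphere at (-3.5, -0.5): section is a regular 32-gon, circumradius = √(r²−h²) = √(6.5²−0.46²) = 6.484; Subtracting the remaining from the first: starting from the 4×11 cube, the cone at (9, 9) partially overlaps it — only the 30.73 mm² overlap (of its 266.95 mm²) is removed, clipping the outline; the r=6.5 sphere at (-3.5, -0.5) partially overlaps it — only the 9.87 mm² overlap (of its 131.22 mm²) is removed, clipping the outline — 1 connected region. The outline is a single polygon with 14 vertices. Extrusion per mm of travel: 0.4 × 0.28 / (π × 0.875²) = 0.046564. Accumulating E over each segment gives final E = 0.8125.

G0 X0.00 Y4.95 Z1.96
G1 X0.10 Y4.89 E0.0054
G1 X1.08 Y4.08 E0.0646
G1 X1.89 Y3.10 E0.1238
G1 X2.49 Y1.98 E0.1830
G1 X2.86 Y0.76 E0.2424
G1 X2.93 Y0.00 E0.2779
G1 X4.00 Y0.00 E0.3277
G1 X4.00 Y1.24 E0.3855
G1 X3.86 Y1.31 E0.3928
G1 X2.46 Y2.46 E0.4771
G1 X1.31 Y3.86 E0.5615
G1 X0.46 Y5.46 E0.6458
G1 X0.00 Y6.96 E0.7189
G1 X0.00 Y4.95 E0.8125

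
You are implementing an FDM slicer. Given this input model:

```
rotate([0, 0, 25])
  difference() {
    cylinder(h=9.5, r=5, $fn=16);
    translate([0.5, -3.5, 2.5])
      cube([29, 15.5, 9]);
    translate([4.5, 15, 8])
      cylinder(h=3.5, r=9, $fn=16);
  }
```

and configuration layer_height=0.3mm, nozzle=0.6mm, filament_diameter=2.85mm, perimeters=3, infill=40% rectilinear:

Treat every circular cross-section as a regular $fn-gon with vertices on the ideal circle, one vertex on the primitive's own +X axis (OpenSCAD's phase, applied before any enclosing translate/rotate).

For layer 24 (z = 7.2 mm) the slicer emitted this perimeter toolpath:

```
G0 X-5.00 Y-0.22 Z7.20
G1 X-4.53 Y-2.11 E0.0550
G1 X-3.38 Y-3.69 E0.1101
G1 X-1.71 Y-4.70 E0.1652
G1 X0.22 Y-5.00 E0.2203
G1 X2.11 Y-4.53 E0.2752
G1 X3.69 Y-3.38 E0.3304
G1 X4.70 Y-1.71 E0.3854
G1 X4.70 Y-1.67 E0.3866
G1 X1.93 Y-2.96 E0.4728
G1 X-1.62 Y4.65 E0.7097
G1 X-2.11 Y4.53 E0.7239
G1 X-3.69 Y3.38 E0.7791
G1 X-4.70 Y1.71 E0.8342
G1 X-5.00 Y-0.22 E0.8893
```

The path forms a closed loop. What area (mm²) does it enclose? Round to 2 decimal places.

45.95 mm²

Apply the shoelace formula to the sequence of (X, Y) vertices; enclosed area = 45.95 mm².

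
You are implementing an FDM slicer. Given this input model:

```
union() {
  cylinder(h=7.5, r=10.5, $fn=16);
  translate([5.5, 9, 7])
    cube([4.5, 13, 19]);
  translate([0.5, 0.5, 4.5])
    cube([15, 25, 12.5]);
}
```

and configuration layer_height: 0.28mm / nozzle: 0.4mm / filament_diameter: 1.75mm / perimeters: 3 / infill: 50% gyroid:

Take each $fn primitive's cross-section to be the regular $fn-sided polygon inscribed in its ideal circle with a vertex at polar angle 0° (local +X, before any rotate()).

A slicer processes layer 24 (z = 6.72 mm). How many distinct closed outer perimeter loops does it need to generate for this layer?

1

At z = 6.72 mm: the r=10.5 cylinder contributes a regular 16-gon of circumradius 10.5; the cube at (5.5, 9) is absent (z outside [7, 26]); the 15×25 cube at (0.5, 0.5) contributes its full rectangle; Taking the union: the regions partially overlap (shared area 74.18 mm²), so overlapping operands fuse into one piece — 1 connected region. The result has 1 disconnected region.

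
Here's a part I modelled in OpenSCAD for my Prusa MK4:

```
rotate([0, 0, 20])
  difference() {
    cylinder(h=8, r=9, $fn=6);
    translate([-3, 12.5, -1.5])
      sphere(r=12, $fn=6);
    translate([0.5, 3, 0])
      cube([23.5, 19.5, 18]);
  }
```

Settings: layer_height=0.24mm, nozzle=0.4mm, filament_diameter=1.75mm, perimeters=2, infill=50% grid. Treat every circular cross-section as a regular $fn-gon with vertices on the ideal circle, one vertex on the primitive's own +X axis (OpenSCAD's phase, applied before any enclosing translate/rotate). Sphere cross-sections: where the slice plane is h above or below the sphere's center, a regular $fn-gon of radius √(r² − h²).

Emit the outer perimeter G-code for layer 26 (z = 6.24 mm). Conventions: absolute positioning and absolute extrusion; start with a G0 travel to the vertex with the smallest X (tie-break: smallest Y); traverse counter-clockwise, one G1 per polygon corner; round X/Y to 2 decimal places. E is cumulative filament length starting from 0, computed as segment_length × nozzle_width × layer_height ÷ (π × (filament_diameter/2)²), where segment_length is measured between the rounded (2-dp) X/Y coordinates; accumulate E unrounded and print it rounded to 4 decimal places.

G0 X-8.46 Y-3.08 Z6.24
G1 X-1.56 Y-8.86 E0.3593
G1 X6.89 Y-5.79 E0.7181
G1 X8.46 Y3.08 E1.0776
G1 X5.80 Y5.30 E1.2159
G1 X-0.56 Y2.99 E1.4859
G1 X-1.09 Y4.45 E1.5479
G1 X-7.54 Y2.11 E1.8218
G1 X-8.46 Y-3.08 E2.0322

At z = 6.24 mm: the r=9 cylinder gives a regular 6-gon of circumradius 9 (constant along its height); the r=12 sphere at (-3, 12.5) contributes a regular 6-gon of circumradius √(12²−7.74²) = 9.170; the cube at (0.5, 3) (footprint 23.5×19.5) is included at this height; After the difference (first − rest): starting from the r=9 cylinder, the r=12 sphere at (-3, 12.5) partially overlaps it — only the 25.74 mm² overlap (of its 218.48 mm²) is removed, clipping the outline; the 23.5×19.5 cube at (0.5, 3) partially overlaps it — only the 19.28 mm² overlap (of its 458.25 mm²) is removed, clipping the outline — 1 connected region; (whole slice rotated 20° about Z — lengths, areas and connectivity unchanged). The outline is a single polygon with 8 vertices. Extrusion per mm of travel: 0.4 × 0.24 / (π × 0.875²) = 0.039912. Accumulating E over each segment gives final E = 2.0322.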